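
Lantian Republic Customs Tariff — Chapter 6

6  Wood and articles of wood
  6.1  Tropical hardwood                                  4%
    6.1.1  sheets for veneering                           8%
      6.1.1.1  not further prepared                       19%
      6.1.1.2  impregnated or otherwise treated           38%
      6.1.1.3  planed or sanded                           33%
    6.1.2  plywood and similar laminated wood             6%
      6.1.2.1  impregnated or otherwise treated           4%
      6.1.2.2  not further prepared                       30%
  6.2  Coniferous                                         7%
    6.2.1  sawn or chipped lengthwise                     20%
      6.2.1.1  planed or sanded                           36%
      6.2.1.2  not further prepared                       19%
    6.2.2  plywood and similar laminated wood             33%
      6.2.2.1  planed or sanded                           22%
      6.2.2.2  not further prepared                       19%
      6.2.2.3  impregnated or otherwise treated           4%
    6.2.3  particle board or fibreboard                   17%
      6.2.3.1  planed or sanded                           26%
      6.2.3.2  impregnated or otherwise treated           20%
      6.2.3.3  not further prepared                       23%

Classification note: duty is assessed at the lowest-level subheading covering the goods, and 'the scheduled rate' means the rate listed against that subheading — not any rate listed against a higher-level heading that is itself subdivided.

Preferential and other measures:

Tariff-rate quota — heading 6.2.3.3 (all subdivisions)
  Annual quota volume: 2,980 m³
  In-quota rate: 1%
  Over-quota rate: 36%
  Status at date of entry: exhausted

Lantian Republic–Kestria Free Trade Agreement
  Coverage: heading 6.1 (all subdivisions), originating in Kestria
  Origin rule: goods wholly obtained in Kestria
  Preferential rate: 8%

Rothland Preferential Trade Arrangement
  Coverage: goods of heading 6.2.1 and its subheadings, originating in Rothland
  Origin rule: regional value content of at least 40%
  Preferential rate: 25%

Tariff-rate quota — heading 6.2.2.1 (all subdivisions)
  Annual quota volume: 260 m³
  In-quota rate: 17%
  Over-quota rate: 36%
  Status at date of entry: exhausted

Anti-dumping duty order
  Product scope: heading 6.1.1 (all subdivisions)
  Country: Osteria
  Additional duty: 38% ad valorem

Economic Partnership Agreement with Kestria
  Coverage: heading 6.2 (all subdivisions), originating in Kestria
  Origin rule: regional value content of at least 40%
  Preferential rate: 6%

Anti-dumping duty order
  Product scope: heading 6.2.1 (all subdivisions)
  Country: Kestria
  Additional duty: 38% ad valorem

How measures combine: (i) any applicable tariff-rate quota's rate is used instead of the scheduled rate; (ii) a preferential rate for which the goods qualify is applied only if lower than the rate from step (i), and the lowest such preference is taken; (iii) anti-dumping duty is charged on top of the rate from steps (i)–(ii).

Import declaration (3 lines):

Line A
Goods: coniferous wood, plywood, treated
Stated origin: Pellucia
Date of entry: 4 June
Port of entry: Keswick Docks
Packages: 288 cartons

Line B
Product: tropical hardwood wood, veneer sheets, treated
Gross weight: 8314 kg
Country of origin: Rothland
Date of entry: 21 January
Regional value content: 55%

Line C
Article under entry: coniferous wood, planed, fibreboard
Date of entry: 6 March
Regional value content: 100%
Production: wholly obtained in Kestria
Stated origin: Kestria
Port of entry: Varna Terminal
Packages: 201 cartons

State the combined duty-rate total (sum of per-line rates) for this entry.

Line A: coniferous → 6.2; plywood → 6.2.2; treated → 6.2.2.3. Scheduled 4%. No special measure applies. → 4%.
Line B: tropical hardwood → 6.1; veneer sheets → 6.1.1; treated → 6.1.1.2. Scheduled 38%. Rothland agreement on 6.2.1: 6.1.1.2 not covered. → 38%.
Line C: coniferous → 6.2; fibreboard → 6.2.3; planed → 6.2.3.1. Scheduled 26%. Kestria agreement on 6.1: 6.2.3.1 not covered; Kestria agreement on 6.2: RVC ≥ 40% → 6% available; preferential 6%. → 6%.
Sum: 4% + 38% + 6% = 48%.

48%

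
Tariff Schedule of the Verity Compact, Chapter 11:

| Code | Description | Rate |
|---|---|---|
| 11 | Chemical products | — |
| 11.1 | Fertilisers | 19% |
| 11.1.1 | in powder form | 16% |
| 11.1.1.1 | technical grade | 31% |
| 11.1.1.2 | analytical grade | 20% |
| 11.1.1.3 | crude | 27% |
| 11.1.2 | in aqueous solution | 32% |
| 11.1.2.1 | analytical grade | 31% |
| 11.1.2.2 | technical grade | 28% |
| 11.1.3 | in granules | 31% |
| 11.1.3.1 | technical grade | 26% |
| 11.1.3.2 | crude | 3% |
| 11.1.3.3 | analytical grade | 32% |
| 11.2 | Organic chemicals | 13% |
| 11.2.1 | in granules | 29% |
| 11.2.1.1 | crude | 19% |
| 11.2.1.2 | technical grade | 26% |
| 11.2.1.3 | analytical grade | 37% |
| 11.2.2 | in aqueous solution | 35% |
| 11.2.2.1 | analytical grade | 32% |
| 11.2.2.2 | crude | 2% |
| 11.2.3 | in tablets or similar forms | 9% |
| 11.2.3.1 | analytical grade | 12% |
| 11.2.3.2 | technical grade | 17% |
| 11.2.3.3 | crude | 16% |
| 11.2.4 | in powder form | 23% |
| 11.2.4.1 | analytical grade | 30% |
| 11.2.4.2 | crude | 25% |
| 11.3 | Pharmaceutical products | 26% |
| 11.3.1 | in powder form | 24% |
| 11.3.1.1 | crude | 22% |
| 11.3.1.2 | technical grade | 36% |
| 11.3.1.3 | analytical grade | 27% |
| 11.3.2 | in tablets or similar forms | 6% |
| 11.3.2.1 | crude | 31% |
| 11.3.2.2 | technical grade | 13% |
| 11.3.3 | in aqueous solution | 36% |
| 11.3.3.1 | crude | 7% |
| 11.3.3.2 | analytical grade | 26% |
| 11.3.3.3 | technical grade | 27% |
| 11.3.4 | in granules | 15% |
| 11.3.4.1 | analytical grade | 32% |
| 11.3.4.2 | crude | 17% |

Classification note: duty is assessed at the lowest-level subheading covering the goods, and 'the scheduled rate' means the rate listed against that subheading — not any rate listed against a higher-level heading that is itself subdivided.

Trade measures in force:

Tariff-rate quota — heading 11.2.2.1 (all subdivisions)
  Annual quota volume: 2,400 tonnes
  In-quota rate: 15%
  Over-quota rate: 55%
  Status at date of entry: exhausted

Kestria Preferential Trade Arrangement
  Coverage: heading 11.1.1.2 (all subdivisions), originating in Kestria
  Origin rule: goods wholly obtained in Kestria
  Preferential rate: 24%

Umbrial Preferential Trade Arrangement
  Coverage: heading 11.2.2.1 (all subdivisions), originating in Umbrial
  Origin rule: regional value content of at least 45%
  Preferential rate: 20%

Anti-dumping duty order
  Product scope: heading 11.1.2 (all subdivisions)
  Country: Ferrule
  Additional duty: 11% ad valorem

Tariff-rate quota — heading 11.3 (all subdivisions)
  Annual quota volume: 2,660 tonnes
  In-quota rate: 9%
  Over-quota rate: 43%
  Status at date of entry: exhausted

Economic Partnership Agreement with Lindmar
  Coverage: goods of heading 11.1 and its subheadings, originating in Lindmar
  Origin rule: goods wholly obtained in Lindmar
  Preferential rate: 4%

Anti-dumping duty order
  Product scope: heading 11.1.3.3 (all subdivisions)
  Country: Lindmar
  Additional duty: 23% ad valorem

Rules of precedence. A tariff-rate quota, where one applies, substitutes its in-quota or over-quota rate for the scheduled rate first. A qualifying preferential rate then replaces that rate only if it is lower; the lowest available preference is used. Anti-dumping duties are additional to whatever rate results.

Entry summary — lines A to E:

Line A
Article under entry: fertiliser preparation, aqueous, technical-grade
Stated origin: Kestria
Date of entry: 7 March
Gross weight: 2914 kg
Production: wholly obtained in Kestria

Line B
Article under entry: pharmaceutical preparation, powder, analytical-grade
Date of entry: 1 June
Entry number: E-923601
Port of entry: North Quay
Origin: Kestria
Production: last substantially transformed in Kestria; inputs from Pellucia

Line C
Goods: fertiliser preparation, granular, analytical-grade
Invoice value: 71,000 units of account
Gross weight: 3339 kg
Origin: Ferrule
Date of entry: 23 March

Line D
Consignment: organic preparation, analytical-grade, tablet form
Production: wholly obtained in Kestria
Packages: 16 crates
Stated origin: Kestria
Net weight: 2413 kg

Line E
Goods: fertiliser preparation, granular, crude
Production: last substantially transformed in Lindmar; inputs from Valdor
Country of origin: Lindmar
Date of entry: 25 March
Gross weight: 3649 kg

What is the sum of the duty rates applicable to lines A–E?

118%

Line A: fertiliser → 11.1; aqueous → 11.1.2; technical-grade → 11.1.2.2. Scheduled 28%. Kestria agreement on 11.1.1.2: 11.1.2.2 not covered. → 28%.
Line B: pharmaceutical → 11.3; powder → 11.3.1; analytical-grade → 11.3.1.3. Scheduled 27%. quota on 11.3 exhausted → over-quota 43%; Kestria agreement on 11.1.1.2: 11.3.1.3 not covered. → 43%.
Line C: fertiliser → 11.1; granular → 11.1.3; analytical-grade → 11.1.3.3. Scheduled 32%. No special measure applies. → 32%.
Line D: organic → 11.2; tablet form → 11.2.3; analytical-grade → 11.2.3.1. Scheduled 12%. Kestria agreement on 11.1.1.2: 11.2.3.1 not covered. → 12%.
Line E: fertiliser → 11.1; granular → 11.1.3; crude → 11.1.3.2. Scheduled 3%. Lindmar agreement on 11.1: not wholly obtained. → 3%.
Sum: 28% + 43% + 32% + 12% + 3% = 118%.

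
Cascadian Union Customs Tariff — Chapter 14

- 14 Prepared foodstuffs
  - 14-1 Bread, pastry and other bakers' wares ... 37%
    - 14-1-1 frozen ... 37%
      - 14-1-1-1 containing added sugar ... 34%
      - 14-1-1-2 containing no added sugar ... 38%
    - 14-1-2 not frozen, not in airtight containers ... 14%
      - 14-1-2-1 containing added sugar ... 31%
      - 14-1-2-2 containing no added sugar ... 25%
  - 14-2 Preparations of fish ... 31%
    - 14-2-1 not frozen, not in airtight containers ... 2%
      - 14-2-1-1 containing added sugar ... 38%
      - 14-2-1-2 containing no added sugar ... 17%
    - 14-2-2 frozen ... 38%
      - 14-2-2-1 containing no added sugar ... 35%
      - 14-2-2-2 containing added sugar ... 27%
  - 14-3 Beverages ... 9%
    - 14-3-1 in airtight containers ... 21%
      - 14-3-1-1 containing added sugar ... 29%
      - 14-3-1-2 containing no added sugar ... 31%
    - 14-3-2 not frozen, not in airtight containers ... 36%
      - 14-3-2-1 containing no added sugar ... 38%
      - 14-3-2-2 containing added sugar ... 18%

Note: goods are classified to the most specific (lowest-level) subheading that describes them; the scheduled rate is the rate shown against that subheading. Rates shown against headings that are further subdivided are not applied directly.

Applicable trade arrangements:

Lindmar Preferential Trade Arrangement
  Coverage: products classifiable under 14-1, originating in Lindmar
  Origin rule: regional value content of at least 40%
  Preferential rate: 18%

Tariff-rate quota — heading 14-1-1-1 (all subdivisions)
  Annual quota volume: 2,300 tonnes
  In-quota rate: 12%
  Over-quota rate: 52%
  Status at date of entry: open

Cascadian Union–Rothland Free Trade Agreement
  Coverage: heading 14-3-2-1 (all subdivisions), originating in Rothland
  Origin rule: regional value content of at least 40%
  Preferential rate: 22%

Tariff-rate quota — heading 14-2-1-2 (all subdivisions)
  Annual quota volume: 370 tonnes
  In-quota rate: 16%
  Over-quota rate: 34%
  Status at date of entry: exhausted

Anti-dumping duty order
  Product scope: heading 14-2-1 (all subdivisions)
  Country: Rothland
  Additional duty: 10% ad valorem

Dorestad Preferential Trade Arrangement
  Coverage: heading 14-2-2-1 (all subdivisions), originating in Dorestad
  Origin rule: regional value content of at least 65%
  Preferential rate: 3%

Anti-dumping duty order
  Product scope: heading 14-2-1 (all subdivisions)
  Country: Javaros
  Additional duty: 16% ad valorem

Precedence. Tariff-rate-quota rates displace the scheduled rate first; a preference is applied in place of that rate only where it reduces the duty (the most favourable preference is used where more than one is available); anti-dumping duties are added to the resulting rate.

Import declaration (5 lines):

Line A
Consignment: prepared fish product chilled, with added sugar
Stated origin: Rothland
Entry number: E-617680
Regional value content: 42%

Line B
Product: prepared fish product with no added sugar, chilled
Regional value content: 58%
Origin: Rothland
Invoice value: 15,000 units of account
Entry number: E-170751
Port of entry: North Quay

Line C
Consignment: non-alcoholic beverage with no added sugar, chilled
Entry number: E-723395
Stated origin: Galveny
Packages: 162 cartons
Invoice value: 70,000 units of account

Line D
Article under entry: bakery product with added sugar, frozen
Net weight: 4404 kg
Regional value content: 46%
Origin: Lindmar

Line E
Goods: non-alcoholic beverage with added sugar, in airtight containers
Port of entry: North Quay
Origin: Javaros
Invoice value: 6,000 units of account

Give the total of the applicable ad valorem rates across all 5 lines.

171%

Line A: prepared fish product → 14-2; chilled → 14-2-1; with added sugar → 14-2-1-1. Scheduled 38%. Rothland agreement on 14-3-2-1: 14-2-1-1 not covered; anti-dumping (Rothland, 14-2-1): +10%; total 38% + 10% = 48%. → 48%.
Line B: prepared fish product → 14-2; chilled → 14-2-1; with no added sugar → 14-2-1-2. Scheduled 17%. quota on 14-2-1-2 exhausted → over-quota 34%; Rothland agreement on 14-3-2-1: 14-2-1-2 not covered; anti-dumping (Rothland, 14-2-1): +10%; total 34% + 10% = 44%. → 44%.
Line C: non-alcoholic beverage → 14-3; chilled → 14-3-2; with no added sugar → 14-3-2-1. Scheduled 38%. No special measure applies. → 38%.
Line D: bakery product → 14-1; frozen → 14-1-1; with added sugar → 14-1-1-1. Scheduled 34%. quota on 14-1-1-1 open → in-quota 12%; Lindmar agreement on 14-1: RVC ≥ 40% → 18% available; preference 18% not lower than 12% → no reduction. → 12%.
Line E: non-alcoholic beverage → 14-3; in airtight containers → 14-3-1; with added sugar → 14-3-1-1. Scheduled 29%. No special measure applies. → 29%.
Sum: 48% + 44% + 38% + 12% + 29% = 171%.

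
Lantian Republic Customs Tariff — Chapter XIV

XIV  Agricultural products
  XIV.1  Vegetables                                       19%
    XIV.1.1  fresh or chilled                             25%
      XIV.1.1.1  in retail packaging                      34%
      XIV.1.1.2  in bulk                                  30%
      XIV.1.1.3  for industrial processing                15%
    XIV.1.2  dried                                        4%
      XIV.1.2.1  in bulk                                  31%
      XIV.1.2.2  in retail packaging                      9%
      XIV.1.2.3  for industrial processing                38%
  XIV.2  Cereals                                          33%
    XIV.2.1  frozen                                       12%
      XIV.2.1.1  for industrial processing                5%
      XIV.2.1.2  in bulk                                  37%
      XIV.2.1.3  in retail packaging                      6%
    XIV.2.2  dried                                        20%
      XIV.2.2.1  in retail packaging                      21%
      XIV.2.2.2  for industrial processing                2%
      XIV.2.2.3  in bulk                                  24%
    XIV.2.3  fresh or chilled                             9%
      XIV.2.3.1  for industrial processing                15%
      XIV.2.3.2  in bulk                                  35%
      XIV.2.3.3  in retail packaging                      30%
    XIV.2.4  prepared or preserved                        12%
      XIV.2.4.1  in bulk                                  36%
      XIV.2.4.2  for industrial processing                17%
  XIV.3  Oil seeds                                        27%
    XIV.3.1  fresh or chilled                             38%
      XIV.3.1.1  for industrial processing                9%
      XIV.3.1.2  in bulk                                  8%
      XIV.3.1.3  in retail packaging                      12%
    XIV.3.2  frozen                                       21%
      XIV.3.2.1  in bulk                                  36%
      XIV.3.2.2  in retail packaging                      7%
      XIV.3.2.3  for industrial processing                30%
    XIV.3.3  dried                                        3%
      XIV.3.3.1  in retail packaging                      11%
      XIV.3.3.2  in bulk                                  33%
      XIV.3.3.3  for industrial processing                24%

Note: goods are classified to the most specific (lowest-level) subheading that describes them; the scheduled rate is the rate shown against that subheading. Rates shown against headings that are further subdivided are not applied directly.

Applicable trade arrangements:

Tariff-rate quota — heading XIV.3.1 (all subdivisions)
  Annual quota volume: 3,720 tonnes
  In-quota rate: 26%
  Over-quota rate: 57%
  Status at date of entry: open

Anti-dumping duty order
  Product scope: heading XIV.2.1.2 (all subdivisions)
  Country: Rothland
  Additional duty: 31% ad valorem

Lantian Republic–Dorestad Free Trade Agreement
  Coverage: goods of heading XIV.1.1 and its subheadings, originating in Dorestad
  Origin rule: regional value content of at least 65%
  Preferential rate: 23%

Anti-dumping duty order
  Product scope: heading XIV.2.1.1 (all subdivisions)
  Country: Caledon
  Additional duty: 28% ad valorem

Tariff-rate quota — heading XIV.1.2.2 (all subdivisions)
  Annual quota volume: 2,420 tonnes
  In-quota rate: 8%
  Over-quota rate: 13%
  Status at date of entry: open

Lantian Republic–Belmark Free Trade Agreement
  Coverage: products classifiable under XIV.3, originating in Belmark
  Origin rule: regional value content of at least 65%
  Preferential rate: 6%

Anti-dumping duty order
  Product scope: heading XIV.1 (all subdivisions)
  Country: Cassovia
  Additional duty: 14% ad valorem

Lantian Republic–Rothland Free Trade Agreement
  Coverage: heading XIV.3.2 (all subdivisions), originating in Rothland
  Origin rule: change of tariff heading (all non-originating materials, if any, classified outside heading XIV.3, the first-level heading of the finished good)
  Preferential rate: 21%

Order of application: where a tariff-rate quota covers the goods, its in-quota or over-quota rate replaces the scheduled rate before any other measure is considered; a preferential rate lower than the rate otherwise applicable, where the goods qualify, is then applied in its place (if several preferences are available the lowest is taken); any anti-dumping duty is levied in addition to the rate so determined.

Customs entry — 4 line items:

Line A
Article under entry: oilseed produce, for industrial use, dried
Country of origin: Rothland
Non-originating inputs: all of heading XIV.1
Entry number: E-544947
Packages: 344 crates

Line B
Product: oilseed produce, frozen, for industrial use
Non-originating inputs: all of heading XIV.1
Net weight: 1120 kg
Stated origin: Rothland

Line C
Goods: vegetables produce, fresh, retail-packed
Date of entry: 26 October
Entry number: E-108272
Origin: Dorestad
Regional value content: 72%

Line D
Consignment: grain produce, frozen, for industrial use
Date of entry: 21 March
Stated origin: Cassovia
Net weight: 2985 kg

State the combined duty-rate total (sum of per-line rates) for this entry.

73%

Line A: oilseed → XIV.3; dried → XIV.3.3; for industrial use → XIV.3.3.3. Scheduled 24%. Rothland agreement on XIV.3.2: XIV.3.3.3 not covered. → 24%.
Line B: oilseed → XIV.3; frozen → XIV.3.2; for industrial use → XIV.3.2.3. Scheduled 30%. Rothland agreement on XIV.3.2: CTH met → 21% available; preferential 21%. → 21%.
Line C: vegetables → XIV.1; fresh → XIV.1.1; retail-packed → XIV.1.1.1. Scheduled 34%. Dorestad agreement on XIV.1.1: RVC ≥ 65% → 23% available; preferential 23%. → 23%.
Line D: grain → XIV.2; frozen → XIV.2.1; for industrial use → XIV.2.1.1. Scheduled 5%. No special measure applies. → 5%.
Sum: 24% + 21% + 23% + 5% = 73%.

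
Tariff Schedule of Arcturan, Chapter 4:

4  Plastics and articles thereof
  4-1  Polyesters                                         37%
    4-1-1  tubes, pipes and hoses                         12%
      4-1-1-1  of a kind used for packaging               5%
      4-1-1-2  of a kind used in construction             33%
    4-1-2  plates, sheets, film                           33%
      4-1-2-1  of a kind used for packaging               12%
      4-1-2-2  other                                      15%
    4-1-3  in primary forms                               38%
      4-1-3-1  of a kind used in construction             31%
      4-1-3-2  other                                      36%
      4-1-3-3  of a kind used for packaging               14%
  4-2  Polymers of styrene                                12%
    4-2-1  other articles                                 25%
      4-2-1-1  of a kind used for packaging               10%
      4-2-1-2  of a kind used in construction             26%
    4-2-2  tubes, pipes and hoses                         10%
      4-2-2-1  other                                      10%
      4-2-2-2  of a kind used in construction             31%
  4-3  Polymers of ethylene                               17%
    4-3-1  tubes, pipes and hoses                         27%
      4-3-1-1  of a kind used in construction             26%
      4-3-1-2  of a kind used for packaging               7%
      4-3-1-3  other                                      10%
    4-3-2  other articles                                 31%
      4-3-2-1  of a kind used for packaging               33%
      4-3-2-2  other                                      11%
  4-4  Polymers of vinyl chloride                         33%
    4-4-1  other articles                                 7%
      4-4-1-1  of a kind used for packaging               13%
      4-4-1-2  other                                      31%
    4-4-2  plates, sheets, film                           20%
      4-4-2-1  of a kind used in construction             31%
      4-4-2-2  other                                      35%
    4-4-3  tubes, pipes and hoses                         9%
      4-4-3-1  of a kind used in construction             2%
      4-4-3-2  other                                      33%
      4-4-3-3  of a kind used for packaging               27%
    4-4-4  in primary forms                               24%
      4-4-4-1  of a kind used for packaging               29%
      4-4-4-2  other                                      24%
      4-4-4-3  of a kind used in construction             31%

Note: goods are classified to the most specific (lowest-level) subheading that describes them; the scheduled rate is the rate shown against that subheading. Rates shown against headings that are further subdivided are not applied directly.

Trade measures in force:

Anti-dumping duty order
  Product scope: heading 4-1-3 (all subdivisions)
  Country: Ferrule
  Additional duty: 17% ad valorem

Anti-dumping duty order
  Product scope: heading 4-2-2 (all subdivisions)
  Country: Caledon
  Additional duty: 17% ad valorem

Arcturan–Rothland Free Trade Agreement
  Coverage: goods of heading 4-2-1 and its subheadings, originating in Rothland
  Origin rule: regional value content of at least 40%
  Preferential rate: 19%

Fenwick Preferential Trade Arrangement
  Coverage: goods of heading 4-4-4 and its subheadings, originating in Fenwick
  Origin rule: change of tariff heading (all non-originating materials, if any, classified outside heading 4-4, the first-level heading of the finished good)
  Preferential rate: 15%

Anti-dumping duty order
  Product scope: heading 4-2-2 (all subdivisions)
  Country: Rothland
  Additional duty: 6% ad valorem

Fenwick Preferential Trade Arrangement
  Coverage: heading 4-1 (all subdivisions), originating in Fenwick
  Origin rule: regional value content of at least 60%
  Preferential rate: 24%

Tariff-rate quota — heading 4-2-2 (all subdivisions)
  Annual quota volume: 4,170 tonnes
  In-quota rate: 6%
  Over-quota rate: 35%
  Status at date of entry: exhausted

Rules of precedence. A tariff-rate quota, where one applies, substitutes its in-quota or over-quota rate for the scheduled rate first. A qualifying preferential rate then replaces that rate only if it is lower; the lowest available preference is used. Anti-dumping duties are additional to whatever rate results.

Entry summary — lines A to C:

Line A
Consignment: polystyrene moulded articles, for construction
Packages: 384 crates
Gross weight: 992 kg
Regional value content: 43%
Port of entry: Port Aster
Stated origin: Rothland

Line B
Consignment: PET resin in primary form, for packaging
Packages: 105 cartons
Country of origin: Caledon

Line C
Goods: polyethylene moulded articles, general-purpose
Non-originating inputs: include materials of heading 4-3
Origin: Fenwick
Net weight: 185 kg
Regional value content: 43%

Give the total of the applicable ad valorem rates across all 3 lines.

Line A: polystyrene → 4-2; moulded articles → 4-2-1; for construction → 4-2-1-2. Scheduled 26%. Rothland agreement on 4-2-1: RVC ≥ 40% → 19% available; preferential 19%. → 19%.
Line B: PET → 4-1; resin in primary form → 4-1-3; for packaging → 4-1-3-3. Scheduled 14%. No special measure applies. → 14%.
Line C: polyethylene → 4-3; moulded articles → 4-3-2; general-purpose → 4-3-2-2. Scheduled 11%. Fenwick agreement on 4-4-4: 4-3-2-2 not covered; Fenwick agreement on 4-1: 4-3-2-2 not covered. → 11%.
Sum: 19% + 14% + 11% = 44%.

44%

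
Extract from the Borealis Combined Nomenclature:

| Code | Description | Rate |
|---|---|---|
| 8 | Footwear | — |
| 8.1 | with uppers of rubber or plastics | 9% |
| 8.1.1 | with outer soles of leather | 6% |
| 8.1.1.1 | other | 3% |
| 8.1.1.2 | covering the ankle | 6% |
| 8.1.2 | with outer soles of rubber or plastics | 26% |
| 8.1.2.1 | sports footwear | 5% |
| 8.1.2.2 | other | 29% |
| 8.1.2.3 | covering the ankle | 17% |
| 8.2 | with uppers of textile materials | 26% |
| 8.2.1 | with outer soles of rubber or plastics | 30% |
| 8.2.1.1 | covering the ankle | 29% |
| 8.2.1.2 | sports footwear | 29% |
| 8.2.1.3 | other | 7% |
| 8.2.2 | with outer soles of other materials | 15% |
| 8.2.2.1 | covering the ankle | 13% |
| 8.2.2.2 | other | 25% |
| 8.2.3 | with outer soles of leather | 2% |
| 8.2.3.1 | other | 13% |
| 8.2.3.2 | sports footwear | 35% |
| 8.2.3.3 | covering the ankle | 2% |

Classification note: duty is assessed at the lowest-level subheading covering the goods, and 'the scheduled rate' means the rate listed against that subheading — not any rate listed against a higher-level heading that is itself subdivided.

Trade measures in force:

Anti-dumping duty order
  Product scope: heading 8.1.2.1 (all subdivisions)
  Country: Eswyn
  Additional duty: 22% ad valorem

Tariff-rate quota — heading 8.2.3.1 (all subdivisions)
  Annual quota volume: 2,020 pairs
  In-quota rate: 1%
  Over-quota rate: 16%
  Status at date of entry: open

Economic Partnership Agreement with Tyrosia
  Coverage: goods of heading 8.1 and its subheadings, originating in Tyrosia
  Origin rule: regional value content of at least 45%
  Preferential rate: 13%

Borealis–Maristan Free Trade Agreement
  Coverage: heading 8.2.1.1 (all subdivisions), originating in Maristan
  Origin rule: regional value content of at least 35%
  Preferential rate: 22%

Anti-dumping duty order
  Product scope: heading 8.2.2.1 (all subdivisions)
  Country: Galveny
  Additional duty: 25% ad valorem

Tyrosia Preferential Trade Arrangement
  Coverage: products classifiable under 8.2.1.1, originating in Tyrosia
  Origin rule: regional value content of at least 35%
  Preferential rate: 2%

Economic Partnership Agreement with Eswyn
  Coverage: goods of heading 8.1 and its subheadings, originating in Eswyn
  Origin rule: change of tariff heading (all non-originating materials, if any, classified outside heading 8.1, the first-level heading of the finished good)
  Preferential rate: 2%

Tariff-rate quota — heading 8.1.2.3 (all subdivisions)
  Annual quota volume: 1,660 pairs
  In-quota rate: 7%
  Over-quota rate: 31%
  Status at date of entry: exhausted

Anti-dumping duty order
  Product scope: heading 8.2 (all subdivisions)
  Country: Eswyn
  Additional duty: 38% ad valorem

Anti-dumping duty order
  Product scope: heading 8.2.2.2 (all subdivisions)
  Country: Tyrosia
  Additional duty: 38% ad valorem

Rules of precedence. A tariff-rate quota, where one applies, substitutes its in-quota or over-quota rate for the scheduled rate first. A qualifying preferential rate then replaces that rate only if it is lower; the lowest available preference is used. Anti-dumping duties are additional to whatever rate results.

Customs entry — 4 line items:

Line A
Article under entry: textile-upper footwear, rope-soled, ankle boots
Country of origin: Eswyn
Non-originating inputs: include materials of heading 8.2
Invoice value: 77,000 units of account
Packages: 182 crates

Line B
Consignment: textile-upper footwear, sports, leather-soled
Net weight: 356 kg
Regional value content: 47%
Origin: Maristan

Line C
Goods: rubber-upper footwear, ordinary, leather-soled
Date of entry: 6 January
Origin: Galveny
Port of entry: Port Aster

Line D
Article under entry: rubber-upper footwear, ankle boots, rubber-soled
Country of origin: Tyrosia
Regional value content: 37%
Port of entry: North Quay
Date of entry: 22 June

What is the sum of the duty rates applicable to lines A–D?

120%

Line A: textile-upper → 8.2; rope-soled → 8.2.2; ankle boots → 8.2.2.1. Scheduled 13%. Eswyn agreement on 8.1: 8.2.2.1 not covered; anti-dumping (Eswyn, 8.2): +38%; total 13% + 38% = 51%. → 51%.
Line B: textile-upper → 8.2; leather-soled → 8.2.3; sports → 8.2.3.2. Scheduled 35%. Maristan agreement on 8.2.1.1: 8.2.3.2 not covered. → 35%.
Line C: rubber-upper → 8.1; leather-soled → 8.1.1; ordinary → 8.1.1.1. Scheduled 3%. No special measure applies. → 3%.
Line D: rubber-upper → 8.1; rubber-soled → 8.1.2; ankle boots → 8.1.2.3. Scheduled 17%. quota on 8.1.2.3 exhausted → over-quota 31%; Tyrosia agreement on 8.1: RVC < 45%; Tyrosia agreement on 8.2.1.1: 8.1.2.3 not covered. → 31%.
Sum: 51% + 35% + 3% + 31% = 120%.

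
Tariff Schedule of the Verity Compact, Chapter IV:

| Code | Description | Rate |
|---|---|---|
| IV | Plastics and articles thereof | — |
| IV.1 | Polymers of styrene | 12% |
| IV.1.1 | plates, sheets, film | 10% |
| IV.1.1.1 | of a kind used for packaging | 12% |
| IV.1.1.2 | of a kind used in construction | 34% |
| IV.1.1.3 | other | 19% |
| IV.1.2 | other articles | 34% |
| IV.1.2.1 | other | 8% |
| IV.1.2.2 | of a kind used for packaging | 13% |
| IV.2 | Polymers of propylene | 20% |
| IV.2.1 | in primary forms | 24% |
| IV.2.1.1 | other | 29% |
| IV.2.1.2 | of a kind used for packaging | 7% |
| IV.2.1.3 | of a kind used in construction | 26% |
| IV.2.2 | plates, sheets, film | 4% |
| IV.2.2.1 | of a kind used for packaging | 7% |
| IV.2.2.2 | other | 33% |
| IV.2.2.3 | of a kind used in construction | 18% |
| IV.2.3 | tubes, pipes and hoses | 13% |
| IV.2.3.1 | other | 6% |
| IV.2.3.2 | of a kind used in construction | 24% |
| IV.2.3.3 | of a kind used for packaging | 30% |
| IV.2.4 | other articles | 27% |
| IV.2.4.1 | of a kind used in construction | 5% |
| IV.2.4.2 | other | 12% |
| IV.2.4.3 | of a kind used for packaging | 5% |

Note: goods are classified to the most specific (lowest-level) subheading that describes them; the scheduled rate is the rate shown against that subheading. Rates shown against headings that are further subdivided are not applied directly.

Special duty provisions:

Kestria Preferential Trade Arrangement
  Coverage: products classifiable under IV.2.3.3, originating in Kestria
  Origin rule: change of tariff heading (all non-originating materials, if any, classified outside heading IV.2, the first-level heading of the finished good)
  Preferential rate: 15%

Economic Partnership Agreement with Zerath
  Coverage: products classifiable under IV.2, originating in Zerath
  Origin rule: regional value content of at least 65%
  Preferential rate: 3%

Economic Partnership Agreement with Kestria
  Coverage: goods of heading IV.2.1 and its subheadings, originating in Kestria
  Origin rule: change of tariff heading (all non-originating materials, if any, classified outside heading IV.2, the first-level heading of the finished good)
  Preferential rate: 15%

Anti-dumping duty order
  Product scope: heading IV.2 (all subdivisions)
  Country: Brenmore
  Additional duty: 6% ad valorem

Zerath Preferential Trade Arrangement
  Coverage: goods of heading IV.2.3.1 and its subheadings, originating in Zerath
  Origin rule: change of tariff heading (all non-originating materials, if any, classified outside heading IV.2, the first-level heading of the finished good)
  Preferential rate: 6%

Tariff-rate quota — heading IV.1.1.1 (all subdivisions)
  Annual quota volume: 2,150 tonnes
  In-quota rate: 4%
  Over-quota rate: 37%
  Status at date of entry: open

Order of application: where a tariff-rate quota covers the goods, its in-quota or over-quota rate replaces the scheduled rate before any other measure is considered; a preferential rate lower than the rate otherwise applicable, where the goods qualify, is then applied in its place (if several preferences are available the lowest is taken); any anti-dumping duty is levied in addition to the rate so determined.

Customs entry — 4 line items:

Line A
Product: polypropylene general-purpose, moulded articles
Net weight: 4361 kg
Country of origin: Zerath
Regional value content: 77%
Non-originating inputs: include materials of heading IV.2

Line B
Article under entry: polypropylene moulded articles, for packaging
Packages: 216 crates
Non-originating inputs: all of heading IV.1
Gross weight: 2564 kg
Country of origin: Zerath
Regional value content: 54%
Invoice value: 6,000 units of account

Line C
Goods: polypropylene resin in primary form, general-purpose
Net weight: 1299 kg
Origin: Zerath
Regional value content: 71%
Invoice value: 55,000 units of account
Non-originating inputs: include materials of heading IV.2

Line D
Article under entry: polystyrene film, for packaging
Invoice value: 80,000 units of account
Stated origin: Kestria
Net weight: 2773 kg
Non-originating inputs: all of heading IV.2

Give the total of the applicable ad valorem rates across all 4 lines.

Line A: polypropylene → IV.2; moulded articles → IV.2.4; general-purpose → IV.2.4.2. Scheduled 12%. Zerath agreement on IV.2: RVC ≥ 65% → 3% available; Zerath agreement on IV.2.3.1: IV.2.4.2 not covered; preferential 3%. → 3%.
Line B: polypropylene → IV.2; moulded articles → IV.2.4; for packaging → IV.2.4.3. Scheduled 5%. Zerath agreement on IV.2: RVC < 65%; Zerath agreement on IV.2.3.1: IV.2.4.3 not covered. → 5%.
Line C: polypropylene → IV.2; resin in primary form → IV.2.1; general-purpose → IV.2.1.1. Scheduled 29%. Zerath agreement on IV.2: RVC ≥ 65% → 3% available; Zerath agreement on IV.2.3.1: IV.2.1.1 not covered; preferential 3%. → 3%.
Line D: polystyrene → IV.1; film → IV.1.1; for packaging → IV.1.1.1. Scheduled 12%. quota on IV.1.1.1 open → in-quota 4%; Kestria agreement on IV.2.3.3: IV.1.1.1 not covered; Kestria agreement on IV.2.1: IV.1.1.1 not covered. → 4%.
Sum: 3% + 5% + 3% + 4% = 15%.

15%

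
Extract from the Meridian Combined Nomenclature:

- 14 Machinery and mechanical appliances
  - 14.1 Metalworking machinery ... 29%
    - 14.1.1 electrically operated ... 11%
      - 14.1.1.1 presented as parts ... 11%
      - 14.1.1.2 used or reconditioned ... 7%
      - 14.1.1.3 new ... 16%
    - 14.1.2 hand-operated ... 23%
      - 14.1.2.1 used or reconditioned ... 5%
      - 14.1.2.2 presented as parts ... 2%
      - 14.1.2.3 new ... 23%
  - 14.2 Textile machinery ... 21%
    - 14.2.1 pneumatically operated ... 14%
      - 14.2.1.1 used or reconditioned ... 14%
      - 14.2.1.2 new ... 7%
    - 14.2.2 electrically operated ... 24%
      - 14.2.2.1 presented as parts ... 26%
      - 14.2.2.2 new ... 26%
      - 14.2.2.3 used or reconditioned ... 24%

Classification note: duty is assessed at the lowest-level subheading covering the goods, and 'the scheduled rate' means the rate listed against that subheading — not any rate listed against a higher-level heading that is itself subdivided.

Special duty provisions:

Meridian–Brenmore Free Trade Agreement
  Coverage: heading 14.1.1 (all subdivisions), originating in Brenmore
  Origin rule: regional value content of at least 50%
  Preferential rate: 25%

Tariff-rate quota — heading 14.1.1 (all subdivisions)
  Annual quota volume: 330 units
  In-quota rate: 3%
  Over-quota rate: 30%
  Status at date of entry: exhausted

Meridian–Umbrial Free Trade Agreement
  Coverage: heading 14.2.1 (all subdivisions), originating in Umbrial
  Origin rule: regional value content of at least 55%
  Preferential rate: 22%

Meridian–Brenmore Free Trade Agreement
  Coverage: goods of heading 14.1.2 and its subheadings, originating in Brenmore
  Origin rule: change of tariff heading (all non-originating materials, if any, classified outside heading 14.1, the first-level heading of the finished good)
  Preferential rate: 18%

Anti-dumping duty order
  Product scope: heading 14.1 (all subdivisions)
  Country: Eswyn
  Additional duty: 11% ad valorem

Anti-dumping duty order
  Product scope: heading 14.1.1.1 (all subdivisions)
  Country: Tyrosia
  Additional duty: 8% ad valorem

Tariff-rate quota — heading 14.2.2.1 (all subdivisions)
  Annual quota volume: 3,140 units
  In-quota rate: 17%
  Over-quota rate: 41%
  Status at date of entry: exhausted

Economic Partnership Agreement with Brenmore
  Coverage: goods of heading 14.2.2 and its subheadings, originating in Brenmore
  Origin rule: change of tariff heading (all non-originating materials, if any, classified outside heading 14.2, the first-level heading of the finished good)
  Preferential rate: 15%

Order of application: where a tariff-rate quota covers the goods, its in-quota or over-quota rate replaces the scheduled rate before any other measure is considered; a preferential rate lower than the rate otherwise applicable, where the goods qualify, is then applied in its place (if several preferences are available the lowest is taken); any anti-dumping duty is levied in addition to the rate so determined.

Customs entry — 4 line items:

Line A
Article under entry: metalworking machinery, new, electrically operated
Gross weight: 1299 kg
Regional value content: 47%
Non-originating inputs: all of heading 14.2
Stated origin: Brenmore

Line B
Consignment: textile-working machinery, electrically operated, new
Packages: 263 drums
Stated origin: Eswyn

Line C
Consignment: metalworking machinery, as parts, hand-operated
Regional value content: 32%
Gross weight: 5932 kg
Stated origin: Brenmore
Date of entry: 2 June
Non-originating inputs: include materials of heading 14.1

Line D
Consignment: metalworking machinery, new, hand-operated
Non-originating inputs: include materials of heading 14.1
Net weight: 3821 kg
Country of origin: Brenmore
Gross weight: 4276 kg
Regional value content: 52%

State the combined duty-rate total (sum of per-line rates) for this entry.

81%

Line A: metalworking → 14.1; electrically operated → 14.1.1; new → 14.1.1.3. Scheduled 16%. quota on 14.1.1 exhausted → over-quota 30%; Brenmore agreement on 14.1.1: RVC < 50%; Brenmore agreement on 14.1.2: 14.1.1.3 not covered; Brenmore agreement on 14.2.2: 14.1.1.3 not covered. → 30%.
Line B: textile-working → 14.2; electrically operated → 14.2.2; new → 14.2.2.2. Scheduled 26%. No special measure applies. → 26%.
Line C: metalworking → 14.1; hand-operated → 14.1.2; as parts → 14.1.2.2. Scheduled 2%. Brenmore agreement on 14.1.1: 14.1.2.2 not covered; Brenmore agreement on 14.1.2: CTH not met; Brenmore agreement on 14.2.2: 14.1.2.2 not covered. → 2%.
Line D: metalworking → 14.1; hand-operated → 14.1.2; new → 14.1.2.3. Scheduled 23%. Brenmore agreement on 14.1.1: 14.1.2.3 not covered; Brenmore agreement on 14.1.2: CTH not met; Brenmore agreement on 14.2.2: 14.1.2.3 not covered. → 23%.
Sum: 30% + 26% + 2% + 23% = 81%.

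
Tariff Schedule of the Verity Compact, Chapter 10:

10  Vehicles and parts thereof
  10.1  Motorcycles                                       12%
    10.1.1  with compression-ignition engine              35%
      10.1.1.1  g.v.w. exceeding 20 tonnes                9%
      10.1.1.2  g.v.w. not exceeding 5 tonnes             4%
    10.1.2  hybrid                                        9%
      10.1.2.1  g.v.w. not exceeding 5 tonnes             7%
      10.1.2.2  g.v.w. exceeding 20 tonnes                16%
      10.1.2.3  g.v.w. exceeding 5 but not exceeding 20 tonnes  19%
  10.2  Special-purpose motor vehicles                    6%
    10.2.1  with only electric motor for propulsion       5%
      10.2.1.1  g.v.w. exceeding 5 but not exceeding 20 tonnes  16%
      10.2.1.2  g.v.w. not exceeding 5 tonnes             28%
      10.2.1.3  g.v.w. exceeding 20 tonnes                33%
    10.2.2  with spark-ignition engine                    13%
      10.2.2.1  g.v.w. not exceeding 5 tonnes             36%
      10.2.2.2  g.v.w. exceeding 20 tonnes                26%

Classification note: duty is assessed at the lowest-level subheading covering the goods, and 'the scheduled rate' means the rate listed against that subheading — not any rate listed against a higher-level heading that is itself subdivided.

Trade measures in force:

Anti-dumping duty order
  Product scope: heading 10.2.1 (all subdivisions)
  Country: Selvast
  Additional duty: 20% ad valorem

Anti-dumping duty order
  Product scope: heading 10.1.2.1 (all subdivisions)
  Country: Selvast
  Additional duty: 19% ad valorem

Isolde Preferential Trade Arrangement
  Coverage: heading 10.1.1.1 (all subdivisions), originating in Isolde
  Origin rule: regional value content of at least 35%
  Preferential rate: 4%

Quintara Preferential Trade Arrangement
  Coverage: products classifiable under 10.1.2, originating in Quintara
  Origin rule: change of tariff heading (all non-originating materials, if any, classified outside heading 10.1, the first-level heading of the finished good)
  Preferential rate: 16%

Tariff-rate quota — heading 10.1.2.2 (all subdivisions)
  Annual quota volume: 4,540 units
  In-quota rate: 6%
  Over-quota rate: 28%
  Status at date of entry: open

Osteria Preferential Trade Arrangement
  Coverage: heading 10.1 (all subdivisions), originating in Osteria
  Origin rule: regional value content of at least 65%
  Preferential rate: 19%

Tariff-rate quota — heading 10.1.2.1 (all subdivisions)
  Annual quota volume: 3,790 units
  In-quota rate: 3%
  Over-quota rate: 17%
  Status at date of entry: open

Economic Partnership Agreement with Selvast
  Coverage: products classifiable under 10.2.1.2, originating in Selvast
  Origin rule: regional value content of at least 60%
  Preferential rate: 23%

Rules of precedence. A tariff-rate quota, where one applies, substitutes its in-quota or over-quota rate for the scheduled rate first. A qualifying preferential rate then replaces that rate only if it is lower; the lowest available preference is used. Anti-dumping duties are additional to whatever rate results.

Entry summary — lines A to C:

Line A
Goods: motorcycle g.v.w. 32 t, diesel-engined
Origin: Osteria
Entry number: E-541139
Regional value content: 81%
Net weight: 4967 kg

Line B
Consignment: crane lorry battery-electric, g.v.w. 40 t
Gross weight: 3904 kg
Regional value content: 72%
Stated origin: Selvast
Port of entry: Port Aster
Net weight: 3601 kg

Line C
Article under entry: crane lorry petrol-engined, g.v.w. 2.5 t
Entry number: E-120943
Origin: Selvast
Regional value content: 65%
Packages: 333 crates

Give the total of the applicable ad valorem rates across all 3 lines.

Line A: motorcycle → 10.1; diesel-engined → 10.1.1; g.v.w. 32 t → 10.1.1.1. Scheduled 9%. Osteria agreement on 10.1: RVC ≥ 65% → 19% available; preference 19% not lower than 9% → no reduction. → 9%.
Line B: crane lorry → 10.2; battery-electric → 10.2.1; g.v.w. 40 t → 10.2.1.3. Scheduled 33%. Selvast agreement on 10.2.1.2: 10.2.1.3 not covered; anti-dumping (Selvast, 10.2.1): +20%; total 33% + 20% = 53%. → 53%.
Line C: crane lorry → 10.2; petrol-engined → 10.2.2; g.v.w. 2.5 t → 10.2.2.1. Scheduled 36%. Selvast agreement on 10.2.1.2: 10.2.2.1 not covered. → 36%.
Sum: 9% + 53% + 36% = 98%.

98%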